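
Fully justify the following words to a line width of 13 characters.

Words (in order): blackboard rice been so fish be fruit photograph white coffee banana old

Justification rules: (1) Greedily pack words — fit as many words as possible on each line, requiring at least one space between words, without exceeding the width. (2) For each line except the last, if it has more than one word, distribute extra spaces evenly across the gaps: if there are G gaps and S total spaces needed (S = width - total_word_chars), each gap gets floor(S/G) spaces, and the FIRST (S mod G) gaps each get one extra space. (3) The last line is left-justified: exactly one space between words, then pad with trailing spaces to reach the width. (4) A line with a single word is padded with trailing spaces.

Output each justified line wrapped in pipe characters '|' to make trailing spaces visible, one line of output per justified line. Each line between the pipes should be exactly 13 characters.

Answer: |blackboard   |
|rice  been so|
|fish be fruit|
|photograph   |
|white  coffee|
|banana old   |

Derivation:
Line 1: ['blackboard'] (min_width=10, slack=3)
Line 2: ['rice', 'been', 'so'] (min_width=12, slack=1)
Line 3: ['fish', 'be', 'fruit'] (min_width=13, slack=0)
Line 4: ['photograph'] (min_width=10, slack=3)
Line 5: ['white', 'coffee'] (min_width=12, slack=1)
Line 6: ['banana', 'old'] (min_width=10, slack=3)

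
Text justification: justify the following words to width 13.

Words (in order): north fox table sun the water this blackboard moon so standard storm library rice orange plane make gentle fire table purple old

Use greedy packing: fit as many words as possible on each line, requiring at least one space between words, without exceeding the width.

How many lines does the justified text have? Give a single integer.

Line 1: ['north', 'fox'] (min_width=9, slack=4)
Line 2: ['table', 'sun', 'the'] (min_width=13, slack=0)
Line 3: ['water', 'this'] (min_width=10, slack=3)
Line 4: ['blackboard'] (min_width=10, slack=3)
Line 5: ['moon', 'so'] (min_width=7, slack=6)
Line 6: ['standard'] (min_width=8, slack=5)
Line 7: ['storm', 'library'] (min_width=13, slack=0)
Line 8: ['rice', 'orange'] (min_width=11, slack=2)
Line 9: ['plane', 'make'] (min_width=10, slack=3)
Line 10: ['gentle', 'fire'] (min_width=11, slack=2)
Line 11: ['table', 'purple'] (min_width=12, slack=1)
Line 12: ['old'] (min_width=3, slack=10)
Total lines: 12

Answer: 12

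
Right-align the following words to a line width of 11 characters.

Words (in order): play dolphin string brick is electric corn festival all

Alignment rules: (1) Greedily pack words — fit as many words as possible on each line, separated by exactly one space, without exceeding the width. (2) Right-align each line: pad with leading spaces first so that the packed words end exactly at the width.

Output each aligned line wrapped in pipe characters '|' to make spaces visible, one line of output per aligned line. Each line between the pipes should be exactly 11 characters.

Line 1: ['play'] (min_width=4, slack=7)
Line 2: ['dolphin'] (min_width=7, slack=4)
Line 3: ['string'] (min_width=6, slack=5)
Line 4: ['brick', 'is'] (min_width=8, slack=3)
Line 5: ['electric'] (min_width=8, slack=3)
Line 6: ['corn'] (min_width=4, slack=7)
Line 7: ['festival'] (min_width=8, slack=3)
Line 8: ['all'] (min_width=3, slack=8)

Answer: |       play|
|    dolphin|
|     string|
|   brick is|
|   electric|
|       corn|
|   festival|
|        all|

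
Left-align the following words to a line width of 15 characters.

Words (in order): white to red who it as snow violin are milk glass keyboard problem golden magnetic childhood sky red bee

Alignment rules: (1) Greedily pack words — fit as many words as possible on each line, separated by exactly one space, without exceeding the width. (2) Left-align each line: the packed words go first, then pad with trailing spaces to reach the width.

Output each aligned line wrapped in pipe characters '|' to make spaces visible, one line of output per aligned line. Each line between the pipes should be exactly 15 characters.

Line 1: ['white', 'to', 'red'] (min_width=12, slack=3)
Line 2: ['who', 'it', 'as', 'snow'] (min_width=14, slack=1)
Line 3: ['violin', 'are', 'milk'] (min_width=15, slack=0)
Line 4: ['glass', 'keyboard'] (min_width=14, slack=1)
Line 5: ['problem', 'golden'] (min_width=14, slack=1)
Line 6: ['magnetic'] (min_width=8, slack=7)
Line 7: ['childhood', 'sky'] (min_width=13, slack=2)
Line 8: ['red', 'bee'] (min_width=7, slack=8)

Answer: |white to red   |
|who it as snow |
|violin are milk|
|glass keyboard |
|problem golden |
|magnetic       |
|childhood sky  |
|red bee        |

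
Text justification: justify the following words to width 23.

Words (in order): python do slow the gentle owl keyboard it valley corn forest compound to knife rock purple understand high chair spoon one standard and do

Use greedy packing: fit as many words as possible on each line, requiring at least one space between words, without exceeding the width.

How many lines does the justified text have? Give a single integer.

Answer: 7

Derivation:
Line 1: ['python', 'do', 'slow', 'the'] (min_width=18, slack=5)
Line 2: ['gentle', 'owl', 'keyboard', 'it'] (min_width=22, slack=1)
Line 3: ['valley', 'corn', 'forest'] (min_width=18, slack=5)
Line 4: ['compound', 'to', 'knife', 'rock'] (min_width=22, slack=1)
Line 5: ['purple', 'understand', 'high'] (min_width=22, slack=1)
Line 6: ['chair', 'spoon', 'one'] (min_width=15, slack=8)
Line 7: ['standard', 'and', 'do'] (min_width=15, slack=8)
Total lines: 7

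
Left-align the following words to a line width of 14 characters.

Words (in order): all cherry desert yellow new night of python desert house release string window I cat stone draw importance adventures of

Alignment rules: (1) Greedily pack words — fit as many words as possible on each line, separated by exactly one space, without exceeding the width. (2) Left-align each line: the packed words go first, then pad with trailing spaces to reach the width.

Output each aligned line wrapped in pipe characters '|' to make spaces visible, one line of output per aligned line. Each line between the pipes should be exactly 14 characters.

Answer: |all cherry    |
|desert yellow |
|new night of  |
|python desert |
|house release |
|string window |
|I cat stone   |
|draw          |
|importance    |
|adventures of |

Derivation:
Line 1: ['all', 'cherry'] (min_width=10, slack=4)
Line 2: ['desert', 'yellow'] (min_width=13, slack=1)
Line 3: ['new', 'night', 'of'] (min_width=12, slack=2)
Line 4: ['python', 'desert'] (min_width=13, slack=1)
Line 5: ['house', 'release'] (min_width=13, slack=1)
Line 6: ['string', 'window'] (min_width=13, slack=1)
Line 7: ['I', 'cat', 'stone'] (min_width=11, slack=3)
Line 8: ['draw'] (min_width=4, slack=10)
Line 9: ['importance'] (min_width=10, slack=4)
Line 10: ['adventures', 'of'] (min_width=13, slack=1)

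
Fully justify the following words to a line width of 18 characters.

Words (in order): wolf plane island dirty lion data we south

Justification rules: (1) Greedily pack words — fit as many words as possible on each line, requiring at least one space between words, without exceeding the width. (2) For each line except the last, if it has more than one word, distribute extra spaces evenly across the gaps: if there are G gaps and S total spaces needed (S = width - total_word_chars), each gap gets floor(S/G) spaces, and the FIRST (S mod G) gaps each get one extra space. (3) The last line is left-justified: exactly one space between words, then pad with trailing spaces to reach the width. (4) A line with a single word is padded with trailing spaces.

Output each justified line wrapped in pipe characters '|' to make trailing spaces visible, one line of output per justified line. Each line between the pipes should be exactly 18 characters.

Line 1: ['wolf', 'plane', 'island'] (min_width=17, slack=1)
Line 2: ['dirty', 'lion', 'data', 'we'] (min_width=18, slack=0)
Line 3: ['south'] (min_width=5, slack=13)

Answer: |wolf  plane island|
|dirty lion data we|
|south             |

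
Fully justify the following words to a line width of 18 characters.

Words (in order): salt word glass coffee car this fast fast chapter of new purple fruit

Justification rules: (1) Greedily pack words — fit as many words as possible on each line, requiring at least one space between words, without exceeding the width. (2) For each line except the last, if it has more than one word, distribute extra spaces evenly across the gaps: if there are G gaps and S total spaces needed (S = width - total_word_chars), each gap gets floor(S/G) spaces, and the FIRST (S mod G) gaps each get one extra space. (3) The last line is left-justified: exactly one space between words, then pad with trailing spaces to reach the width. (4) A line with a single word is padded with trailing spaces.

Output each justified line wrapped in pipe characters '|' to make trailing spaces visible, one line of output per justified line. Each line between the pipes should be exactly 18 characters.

Answer: |salt   word  glass|
|coffee   car  this|
|fast  fast chapter|
|of    new   purple|
|fruit             |

Derivation:
Line 1: ['salt', 'word', 'glass'] (min_width=15, slack=3)
Line 2: ['coffee', 'car', 'this'] (min_width=15, slack=3)
Line 3: ['fast', 'fast', 'chapter'] (min_width=17, slack=1)
Line 4: ['of', 'new', 'purple'] (min_width=13, slack=5)
Line 5: ['fruit'] (min_width=5, slack=13)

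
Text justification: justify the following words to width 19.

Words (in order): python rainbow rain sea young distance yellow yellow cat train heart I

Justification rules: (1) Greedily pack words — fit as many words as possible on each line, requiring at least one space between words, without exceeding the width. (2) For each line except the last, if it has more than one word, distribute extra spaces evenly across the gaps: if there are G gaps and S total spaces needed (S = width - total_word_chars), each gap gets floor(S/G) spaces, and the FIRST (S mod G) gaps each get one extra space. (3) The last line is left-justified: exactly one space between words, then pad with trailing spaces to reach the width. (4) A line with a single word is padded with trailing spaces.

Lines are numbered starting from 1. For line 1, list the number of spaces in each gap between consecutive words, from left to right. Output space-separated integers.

Answer: 1 1

Derivation:
Line 1: ['python', 'rainbow', 'rain'] (min_width=19, slack=0)
Line 2: ['sea', 'young', 'distance'] (min_width=18, slack=1)
Line 3: ['yellow', 'yellow', 'cat'] (min_width=17, slack=2)
Line 4: ['train', 'heart', 'I'] (min_width=13, slack=6)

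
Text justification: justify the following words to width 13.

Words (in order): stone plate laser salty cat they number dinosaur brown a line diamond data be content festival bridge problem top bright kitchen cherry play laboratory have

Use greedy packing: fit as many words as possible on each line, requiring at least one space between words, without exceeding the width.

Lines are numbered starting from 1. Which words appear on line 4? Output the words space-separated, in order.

Answer: number

Derivation:
Line 1: ['stone', 'plate'] (min_width=11, slack=2)
Line 2: ['laser', 'salty'] (min_width=11, slack=2)
Line 3: ['cat', 'they'] (min_width=8, slack=5)
Line 4: ['number'] (min_width=6, slack=7)
Line 5: ['dinosaur'] (min_width=8, slack=5)
Line 6: ['brown', 'a', 'line'] (min_width=12, slack=1)
Line 7: ['diamond', 'data'] (min_width=12, slack=1)
Line 8: ['be', 'content'] (min_width=10, slack=3)
Line 9: ['festival'] (min_width=8, slack=5)
Line 10: ['bridge'] (min_width=6, slack=7)
Line 11: ['problem', 'top'] (min_width=11, slack=2)
Line 12: ['bright'] (min_width=6, slack=7)
Line 13: ['kitchen'] (min_width=7, slack=6)
Line 14: ['cherry', 'play'] (min_width=11, slack=2)
Line 15: ['laboratory'] (min_width=10, slack=3)
Line 16: ['have'] (min_width=4, slack=9)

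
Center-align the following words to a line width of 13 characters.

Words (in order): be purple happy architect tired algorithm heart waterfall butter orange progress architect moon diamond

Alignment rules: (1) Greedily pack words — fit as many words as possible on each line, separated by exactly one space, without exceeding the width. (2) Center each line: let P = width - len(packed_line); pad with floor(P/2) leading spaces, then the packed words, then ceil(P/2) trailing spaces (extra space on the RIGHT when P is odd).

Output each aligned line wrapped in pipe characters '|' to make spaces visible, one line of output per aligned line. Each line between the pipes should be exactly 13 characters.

Answer: |  be purple  |
|    happy    |
|  architect  |
|    tired    |
|  algorithm  |
|    heart    |
|  waterfall  |
|butter orange|
|  progress   |
|  architect  |
|moon diamond |

Derivation:
Line 1: ['be', 'purple'] (min_width=9, slack=4)
Line 2: ['happy'] (min_width=5, slack=8)
Line 3: ['architect'] (min_width=9, slack=4)
Line 4: ['tired'] (min_width=5, slack=8)
Line 5: ['algorithm'] (min_width=9, slack=4)
Line 6: ['heart'] (min_width=5, slack=8)
Line 7: ['waterfall'] (min_width=9, slack=4)
Line 8: ['butter', 'orange'] (min_width=13, slack=0)
Line 9: ['progress'] (min_width=8, slack=5)
Line 10: ['architect'] (min_width=9, slack=4)
Line 11: ['moon', 'diamond'] (min_width=12, slack=1)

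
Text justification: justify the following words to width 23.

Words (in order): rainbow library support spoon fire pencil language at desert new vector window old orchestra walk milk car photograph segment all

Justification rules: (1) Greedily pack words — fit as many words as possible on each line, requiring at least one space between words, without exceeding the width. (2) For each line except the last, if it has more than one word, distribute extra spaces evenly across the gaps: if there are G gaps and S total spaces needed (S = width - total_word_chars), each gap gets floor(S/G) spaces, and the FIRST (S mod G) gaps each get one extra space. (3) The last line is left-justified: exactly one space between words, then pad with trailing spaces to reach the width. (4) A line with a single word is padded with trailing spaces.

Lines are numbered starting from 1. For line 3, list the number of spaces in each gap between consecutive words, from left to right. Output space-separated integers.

Line 1: ['rainbow', 'library', 'support'] (min_width=23, slack=0)
Line 2: ['spoon', 'fire', 'pencil'] (min_width=17, slack=6)
Line 3: ['language', 'at', 'desert', 'new'] (min_width=22, slack=1)
Line 4: ['vector', 'window', 'old'] (min_width=17, slack=6)
Line 5: ['orchestra', 'walk', 'milk', 'car'] (min_width=23, slack=0)
Line 6: ['photograph', 'segment', 'all'] (min_width=22, slack=1)

Answer: 2 1 1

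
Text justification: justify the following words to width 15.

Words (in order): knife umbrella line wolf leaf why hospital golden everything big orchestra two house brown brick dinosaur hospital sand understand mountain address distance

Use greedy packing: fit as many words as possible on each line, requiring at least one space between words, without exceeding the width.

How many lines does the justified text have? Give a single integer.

Answer: 13

Derivation:
Line 1: ['knife', 'umbrella'] (min_width=14, slack=1)
Line 2: ['line', 'wolf', 'leaf'] (min_width=14, slack=1)
Line 3: ['why', 'hospital'] (min_width=12, slack=3)
Line 4: ['golden'] (min_width=6, slack=9)
Line 5: ['everything', 'big'] (min_width=14, slack=1)
Line 6: ['orchestra', 'two'] (min_width=13, slack=2)
Line 7: ['house', 'brown'] (min_width=11, slack=4)
Line 8: ['brick', 'dinosaur'] (min_width=14, slack=1)
Line 9: ['hospital', 'sand'] (min_width=13, slack=2)
Line 10: ['understand'] (min_width=10, slack=5)
Line 11: ['mountain'] (min_width=8, slack=7)
Line 12: ['address'] (min_width=7, slack=8)
Line 13: ['distance'] (min_width=8, slack=7)
Total lines: 13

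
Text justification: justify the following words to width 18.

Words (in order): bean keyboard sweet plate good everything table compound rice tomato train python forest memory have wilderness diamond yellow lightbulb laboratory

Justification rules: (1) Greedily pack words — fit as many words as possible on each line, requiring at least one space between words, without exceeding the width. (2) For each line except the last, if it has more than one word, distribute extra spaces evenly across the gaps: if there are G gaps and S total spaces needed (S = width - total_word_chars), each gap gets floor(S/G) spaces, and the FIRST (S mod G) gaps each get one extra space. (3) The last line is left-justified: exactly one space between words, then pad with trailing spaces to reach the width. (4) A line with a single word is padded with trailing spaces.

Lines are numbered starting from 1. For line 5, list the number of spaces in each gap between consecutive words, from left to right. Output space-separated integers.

Line 1: ['bean', 'keyboard'] (min_width=13, slack=5)
Line 2: ['sweet', 'plate', 'good'] (min_width=16, slack=2)
Line 3: ['everything', 'table'] (min_width=16, slack=2)
Line 4: ['compound', 'rice'] (min_width=13, slack=5)
Line 5: ['tomato', 'train'] (min_width=12, slack=6)
Line 6: ['python', 'forest'] (min_width=13, slack=5)
Line 7: ['memory', 'have'] (min_width=11, slack=7)
Line 8: ['wilderness', 'diamond'] (min_width=18, slack=0)
Line 9: ['yellow', 'lightbulb'] (min_width=16, slack=2)
Line 10: ['laboratory'] (min_width=10, slack=8)

Answer: 7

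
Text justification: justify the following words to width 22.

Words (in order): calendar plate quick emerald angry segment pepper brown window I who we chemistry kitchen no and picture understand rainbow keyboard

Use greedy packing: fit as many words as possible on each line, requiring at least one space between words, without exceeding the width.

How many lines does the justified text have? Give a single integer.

Answer: 7

Derivation:
Line 1: ['calendar', 'plate', 'quick'] (min_width=20, slack=2)
Line 2: ['emerald', 'angry', 'segment'] (min_width=21, slack=1)
Line 3: ['pepper', 'brown', 'window', 'I'] (min_width=21, slack=1)
Line 4: ['who', 'we', 'chemistry'] (min_width=16, slack=6)
Line 5: ['kitchen', 'no', 'and', 'picture'] (min_width=22, slack=0)
Line 6: ['understand', 'rainbow'] (min_width=18, slack=4)
Line 7: ['keyboard'] (min_width=8, slack=14)
Total lines: 7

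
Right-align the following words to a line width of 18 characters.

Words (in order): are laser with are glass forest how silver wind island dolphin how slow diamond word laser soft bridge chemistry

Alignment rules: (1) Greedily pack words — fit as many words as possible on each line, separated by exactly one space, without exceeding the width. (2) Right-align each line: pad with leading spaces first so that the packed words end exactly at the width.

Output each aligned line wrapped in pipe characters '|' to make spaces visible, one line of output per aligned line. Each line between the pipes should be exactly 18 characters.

Answer: |are laser with are|
|  glass forest how|
|silver wind island|
|  dolphin how slow|
|diamond word laser|
|       soft bridge|
|         chemistry|

Derivation:
Line 1: ['are', 'laser', 'with', 'are'] (min_width=18, slack=0)
Line 2: ['glass', 'forest', 'how'] (min_width=16, slack=2)
Line 3: ['silver', 'wind', 'island'] (min_width=18, slack=0)
Line 4: ['dolphin', 'how', 'slow'] (min_width=16, slack=2)
Line 5: ['diamond', 'word', 'laser'] (min_width=18, slack=0)
Line 6: ['soft', 'bridge'] (min_width=11, slack=7)
Line 7: ['chemistry'] (min_width=9, slack=9)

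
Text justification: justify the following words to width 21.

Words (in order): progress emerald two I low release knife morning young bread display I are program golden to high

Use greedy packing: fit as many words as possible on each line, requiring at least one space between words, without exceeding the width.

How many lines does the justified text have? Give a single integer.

Answer: 5

Derivation:
Line 1: ['progress', 'emerald', 'two'] (min_width=20, slack=1)
Line 2: ['I', 'low', 'release', 'knife'] (min_width=19, slack=2)
Line 3: ['morning', 'young', 'bread'] (min_width=19, slack=2)
Line 4: ['display', 'I', 'are', 'program'] (min_width=21, slack=0)
Line 5: ['golden', 'to', 'high'] (min_width=14, slack=7)
Total lines: 5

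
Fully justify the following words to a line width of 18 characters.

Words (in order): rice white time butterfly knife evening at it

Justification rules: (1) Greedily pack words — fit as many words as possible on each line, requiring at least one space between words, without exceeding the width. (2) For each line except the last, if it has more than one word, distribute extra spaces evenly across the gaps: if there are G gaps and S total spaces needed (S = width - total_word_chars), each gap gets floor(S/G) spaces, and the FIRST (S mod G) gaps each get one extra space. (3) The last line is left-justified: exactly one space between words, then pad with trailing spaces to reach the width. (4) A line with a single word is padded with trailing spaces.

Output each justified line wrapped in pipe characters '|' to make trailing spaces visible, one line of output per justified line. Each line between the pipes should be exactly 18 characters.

Line 1: ['rice', 'white', 'time'] (min_width=15, slack=3)
Line 2: ['butterfly', 'knife'] (min_width=15, slack=3)
Line 3: ['evening', 'at', 'it'] (min_width=13, slack=5)

Answer: |rice   white  time|
|butterfly    knife|
|evening at it     |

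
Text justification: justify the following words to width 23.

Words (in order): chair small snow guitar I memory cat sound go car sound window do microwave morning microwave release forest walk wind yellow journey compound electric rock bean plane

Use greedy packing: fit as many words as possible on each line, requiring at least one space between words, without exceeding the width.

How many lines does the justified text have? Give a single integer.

Answer: 9

Derivation:
Line 1: ['chair', 'small', 'snow', 'guitar'] (min_width=23, slack=0)
Line 2: ['I', 'memory', 'cat', 'sound', 'go'] (min_width=21, slack=2)
Line 3: ['car', 'sound', 'window', 'do'] (min_width=19, slack=4)
Line 4: ['microwave', 'morning'] (min_width=17, slack=6)
Line 5: ['microwave', 'release'] (min_width=17, slack=6)
Line 6: ['forest', 'walk', 'wind', 'yellow'] (min_width=23, slack=0)
Line 7: ['journey', 'compound'] (min_width=16, slack=7)
Line 8: ['electric', 'rock', 'bean'] (min_width=18, slack=5)
Line 9: ['plane'] (min_width=5, slack=18)
Total lines: 9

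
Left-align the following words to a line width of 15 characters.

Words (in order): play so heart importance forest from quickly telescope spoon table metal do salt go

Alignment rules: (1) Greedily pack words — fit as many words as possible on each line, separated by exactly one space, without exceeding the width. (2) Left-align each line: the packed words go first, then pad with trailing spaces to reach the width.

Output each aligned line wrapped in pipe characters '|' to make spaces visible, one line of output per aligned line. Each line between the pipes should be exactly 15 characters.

Line 1: ['play', 'so', 'heart'] (min_width=13, slack=2)
Line 2: ['importance'] (min_width=10, slack=5)
Line 3: ['forest', 'from'] (min_width=11, slack=4)
Line 4: ['quickly'] (min_width=7, slack=8)
Line 5: ['telescope', 'spoon'] (min_width=15, slack=0)
Line 6: ['table', 'metal', 'do'] (min_width=14, slack=1)
Line 7: ['salt', 'go'] (min_width=7, slack=8)

Answer: |play so heart  |
|importance     |
|forest from    |
|quickly        |
|telescope spoon|
|table metal do |
|salt go        |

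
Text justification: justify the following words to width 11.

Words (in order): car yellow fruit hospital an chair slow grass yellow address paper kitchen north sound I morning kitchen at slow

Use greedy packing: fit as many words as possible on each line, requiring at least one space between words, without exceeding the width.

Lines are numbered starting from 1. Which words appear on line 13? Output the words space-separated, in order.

Line 1: ['car', 'yellow'] (min_width=10, slack=1)
Line 2: ['fruit'] (min_width=5, slack=6)
Line 3: ['hospital', 'an'] (min_width=11, slack=0)
Line 4: ['chair', 'slow'] (min_width=10, slack=1)
Line 5: ['grass'] (min_width=5, slack=6)
Line 6: ['yellow'] (min_width=6, slack=5)
Line 7: ['address'] (min_width=7, slack=4)
Line 8: ['paper'] (min_width=5, slack=6)
Line 9: ['kitchen'] (min_width=7, slack=4)
Line 10: ['north', 'sound'] (min_width=11, slack=0)
Line 11: ['I', 'morning'] (min_width=9, slack=2)
Line 12: ['kitchen', 'at'] (min_width=10, slack=1)
Line 13: ['slow'] (min_width=4, slack=7)

Answer: slow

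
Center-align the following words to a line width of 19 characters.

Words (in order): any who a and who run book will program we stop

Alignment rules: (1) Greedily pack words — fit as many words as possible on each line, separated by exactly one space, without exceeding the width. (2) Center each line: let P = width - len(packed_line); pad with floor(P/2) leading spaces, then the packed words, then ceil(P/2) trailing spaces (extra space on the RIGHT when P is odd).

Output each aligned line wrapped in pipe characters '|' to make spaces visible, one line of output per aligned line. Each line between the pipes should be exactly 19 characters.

Line 1: ['any', 'who', 'a', 'and', 'who'] (min_width=17, slack=2)
Line 2: ['run', 'book', 'will'] (min_width=13, slack=6)
Line 3: ['program', 'we', 'stop'] (min_width=15, slack=4)

Answer: | any who a and who |
|   run book will   |
|  program we stop  |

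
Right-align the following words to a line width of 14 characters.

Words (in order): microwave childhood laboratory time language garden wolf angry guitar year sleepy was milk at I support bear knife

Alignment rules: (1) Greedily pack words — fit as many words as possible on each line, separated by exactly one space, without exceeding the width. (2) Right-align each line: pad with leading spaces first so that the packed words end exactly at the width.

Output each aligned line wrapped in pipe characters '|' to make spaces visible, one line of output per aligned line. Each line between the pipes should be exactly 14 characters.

Answer: |     microwave|
|     childhood|
|    laboratory|
| time language|
|   garden wolf|
|  angry guitar|
|   year sleepy|
| was milk at I|
|  support bear|
|         knife|

Derivation:
Line 1: ['microwave'] (min_width=9, slack=5)
Line 2: ['childhood'] (min_width=9, slack=5)
Line 3: ['laboratory'] (min_width=10, slack=4)
Line 4: ['time', 'language'] (min_width=13, slack=1)
Line 5: ['garden', 'wolf'] (min_width=11, slack=3)
Line 6: ['angry', 'guitar'] (min_width=12, slack=2)
Line 7: ['year', 'sleepy'] (min_width=11, slack=3)
Line 8: ['was', 'milk', 'at', 'I'] (min_width=13, slack=1)
Line 9: ['support', 'bear'] (min_width=12, slack=2)
Line 10: ['knife'] (min_width=5, slack=9)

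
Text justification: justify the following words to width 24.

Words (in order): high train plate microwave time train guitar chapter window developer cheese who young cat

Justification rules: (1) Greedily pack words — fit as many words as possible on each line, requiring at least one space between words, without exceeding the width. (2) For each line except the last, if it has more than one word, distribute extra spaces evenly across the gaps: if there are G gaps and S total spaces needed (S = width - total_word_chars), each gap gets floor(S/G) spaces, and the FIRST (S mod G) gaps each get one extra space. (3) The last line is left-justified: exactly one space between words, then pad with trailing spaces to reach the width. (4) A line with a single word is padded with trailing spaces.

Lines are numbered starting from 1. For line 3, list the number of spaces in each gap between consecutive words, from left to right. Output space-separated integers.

Answer: 3 2

Derivation:
Line 1: ['high', 'train', 'plate'] (min_width=16, slack=8)
Line 2: ['microwave', 'time', 'train'] (min_width=20, slack=4)
Line 3: ['guitar', 'chapter', 'window'] (min_width=21, slack=3)
Line 4: ['developer', 'cheese', 'who'] (min_width=20, slack=4)
Line 5: ['young', 'cat'] (min_width=9, slack=15)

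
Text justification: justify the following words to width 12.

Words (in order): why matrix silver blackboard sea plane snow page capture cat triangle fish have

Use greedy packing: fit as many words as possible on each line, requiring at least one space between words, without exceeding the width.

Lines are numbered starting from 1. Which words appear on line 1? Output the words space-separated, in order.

Line 1: ['why', 'matrix'] (min_width=10, slack=2)
Line 2: ['silver'] (min_width=6, slack=6)
Line 3: ['blackboard'] (min_width=10, slack=2)
Line 4: ['sea', 'plane'] (min_width=9, slack=3)
Line 5: ['snow', 'page'] (min_width=9, slack=3)
Line 6: ['capture', 'cat'] (min_width=11, slack=1)
Line 7: ['triangle'] (min_width=8, slack=4)
Line 8: ['fish', 'have'] (min_width=9, slack=3)

Answer: why matrix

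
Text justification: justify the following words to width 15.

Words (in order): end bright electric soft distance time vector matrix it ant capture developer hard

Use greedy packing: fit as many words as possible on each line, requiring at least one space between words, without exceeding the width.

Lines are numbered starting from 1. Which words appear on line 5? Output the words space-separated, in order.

Line 1: ['end', 'bright'] (min_width=10, slack=5)
Line 2: ['electric', 'soft'] (min_width=13, slack=2)
Line 3: ['distance', 'time'] (min_width=13, slack=2)
Line 4: ['vector', 'matrix'] (min_width=13, slack=2)
Line 5: ['it', 'ant', 'capture'] (min_width=14, slack=1)
Line 6: ['developer', 'hard'] (min_width=14, slack=1)

Answer: it ant capture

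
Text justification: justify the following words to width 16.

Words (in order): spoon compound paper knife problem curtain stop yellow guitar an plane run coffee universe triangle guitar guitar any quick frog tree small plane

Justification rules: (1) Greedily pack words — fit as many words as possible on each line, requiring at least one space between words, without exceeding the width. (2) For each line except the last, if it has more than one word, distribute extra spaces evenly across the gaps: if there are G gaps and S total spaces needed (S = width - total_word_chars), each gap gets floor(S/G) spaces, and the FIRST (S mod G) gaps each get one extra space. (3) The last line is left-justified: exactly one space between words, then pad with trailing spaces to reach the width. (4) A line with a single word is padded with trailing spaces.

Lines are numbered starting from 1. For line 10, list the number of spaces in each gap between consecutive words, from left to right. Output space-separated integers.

Answer: 2 1

Derivation:
Line 1: ['spoon', 'compound'] (min_width=14, slack=2)
Line 2: ['paper', 'knife'] (min_width=11, slack=5)
Line 3: ['problem', 'curtain'] (min_width=15, slack=1)
Line 4: ['stop', 'yellow'] (min_width=11, slack=5)
Line 5: ['guitar', 'an', 'plane'] (min_width=15, slack=1)
Line 6: ['run', 'coffee'] (min_width=10, slack=6)
Line 7: ['universe'] (min_width=8, slack=8)
Line 8: ['triangle', 'guitar'] (min_width=15, slack=1)
Line 9: ['guitar', 'any', 'quick'] (min_width=16, slack=0)
Line 10: ['frog', 'tree', 'small'] (min_width=15, slack=1)
Line 11: ['plane'] (min_width=5, slack=11)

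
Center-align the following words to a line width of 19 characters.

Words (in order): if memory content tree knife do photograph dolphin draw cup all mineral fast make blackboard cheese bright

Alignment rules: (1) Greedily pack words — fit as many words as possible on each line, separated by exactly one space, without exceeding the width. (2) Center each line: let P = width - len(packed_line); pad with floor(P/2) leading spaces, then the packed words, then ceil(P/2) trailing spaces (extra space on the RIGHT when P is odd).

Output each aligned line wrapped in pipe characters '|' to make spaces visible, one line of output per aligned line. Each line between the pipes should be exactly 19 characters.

Answer: | if memory content |
|   tree knife do   |
|photograph dolphin |
|   draw cup all    |
| mineral fast make |
| blackboard cheese |
|      bright       |

Derivation:
Line 1: ['if', 'memory', 'content'] (min_width=17, slack=2)
Line 2: ['tree', 'knife', 'do'] (min_width=13, slack=6)
Line 3: ['photograph', 'dolphin'] (min_width=18, slack=1)
Line 4: ['draw', 'cup', 'all'] (min_width=12, slack=7)
Line 5: ['mineral', 'fast', 'make'] (min_width=17, slack=2)
Line 6: ['blackboard', 'cheese'] (min_width=17, slack=2)
Line 7: ['bright'] (min_width=6, slack=13)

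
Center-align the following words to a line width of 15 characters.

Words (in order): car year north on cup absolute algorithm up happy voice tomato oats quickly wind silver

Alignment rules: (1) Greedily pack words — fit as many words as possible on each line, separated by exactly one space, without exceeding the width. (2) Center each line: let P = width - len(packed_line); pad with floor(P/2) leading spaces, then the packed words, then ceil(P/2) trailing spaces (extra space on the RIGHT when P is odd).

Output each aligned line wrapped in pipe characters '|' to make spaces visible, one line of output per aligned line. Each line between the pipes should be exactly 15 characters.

Line 1: ['car', 'year', 'north'] (min_width=14, slack=1)
Line 2: ['on', 'cup', 'absolute'] (min_width=15, slack=0)
Line 3: ['algorithm', 'up'] (min_width=12, slack=3)
Line 4: ['happy', 'voice'] (min_width=11, slack=4)
Line 5: ['tomato', 'oats'] (min_width=11, slack=4)
Line 6: ['quickly', 'wind'] (min_width=12, slack=3)
Line 7: ['silver'] (min_width=6, slack=9)

Answer: |car year north |
|on cup absolute|
| algorithm up  |
|  happy voice  |
|  tomato oats  |
| quickly wind  |
|    silver     |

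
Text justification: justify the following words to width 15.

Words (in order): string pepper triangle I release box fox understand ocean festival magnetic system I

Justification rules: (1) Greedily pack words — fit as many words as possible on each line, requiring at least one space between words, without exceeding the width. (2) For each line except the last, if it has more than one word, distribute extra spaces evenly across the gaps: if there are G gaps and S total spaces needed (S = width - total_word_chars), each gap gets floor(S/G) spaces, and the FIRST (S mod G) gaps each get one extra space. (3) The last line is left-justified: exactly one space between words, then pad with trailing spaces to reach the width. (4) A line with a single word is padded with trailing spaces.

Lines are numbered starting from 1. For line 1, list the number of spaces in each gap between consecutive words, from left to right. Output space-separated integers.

Answer: 3

Derivation:
Line 1: ['string', 'pepper'] (min_width=13, slack=2)
Line 2: ['triangle', 'I'] (min_width=10, slack=5)
Line 3: ['release', 'box', 'fox'] (min_width=15, slack=0)
Line 4: ['understand'] (min_width=10, slack=5)
Line 5: ['ocean', 'festival'] (min_width=14, slack=1)
Line 6: ['magnetic', 'system'] (min_width=15, slack=0)
Line 7: ['I'] (min_width=1, slack=14)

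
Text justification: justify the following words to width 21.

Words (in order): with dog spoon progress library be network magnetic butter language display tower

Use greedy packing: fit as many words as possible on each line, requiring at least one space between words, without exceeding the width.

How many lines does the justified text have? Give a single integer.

Answer: 5

Derivation:
Line 1: ['with', 'dog', 'spoon'] (min_width=14, slack=7)
Line 2: ['progress', 'library', 'be'] (min_width=19, slack=2)
Line 3: ['network', 'magnetic'] (min_width=16, slack=5)
Line 4: ['butter', 'language'] (min_width=15, slack=6)
Line 5: ['display', 'tower'] (min_width=13, slack=8)
Total lines: 5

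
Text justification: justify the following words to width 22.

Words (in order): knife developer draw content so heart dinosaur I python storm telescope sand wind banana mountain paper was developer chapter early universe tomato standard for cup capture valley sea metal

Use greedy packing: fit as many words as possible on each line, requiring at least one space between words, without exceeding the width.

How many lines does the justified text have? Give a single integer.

Answer: 10

Derivation:
Line 1: ['knife', 'developer', 'draw'] (min_width=20, slack=2)
Line 2: ['content', 'so', 'heart'] (min_width=16, slack=6)
Line 3: ['dinosaur', 'I', 'python'] (min_width=17, slack=5)
Line 4: ['storm', 'telescope', 'sand'] (min_width=20, slack=2)
Line 5: ['wind', 'banana', 'mountain'] (min_width=20, slack=2)
Line 6: ['paper', 'was', 'developer'] (min_width=19, slack=3)
Line 7: ['chapter', 'early', 'universe'] (min_width=22, slack=0)
Line 8: ['tomato', 'standard', 'for'] (min_width=19, slack=3)
Line 9: ['cup', 'capture', 'valley', 'sea'] (min_width=22, slack=0)
Line 10: ['metal'] (min_width=5, slack=17)
Total lines: 10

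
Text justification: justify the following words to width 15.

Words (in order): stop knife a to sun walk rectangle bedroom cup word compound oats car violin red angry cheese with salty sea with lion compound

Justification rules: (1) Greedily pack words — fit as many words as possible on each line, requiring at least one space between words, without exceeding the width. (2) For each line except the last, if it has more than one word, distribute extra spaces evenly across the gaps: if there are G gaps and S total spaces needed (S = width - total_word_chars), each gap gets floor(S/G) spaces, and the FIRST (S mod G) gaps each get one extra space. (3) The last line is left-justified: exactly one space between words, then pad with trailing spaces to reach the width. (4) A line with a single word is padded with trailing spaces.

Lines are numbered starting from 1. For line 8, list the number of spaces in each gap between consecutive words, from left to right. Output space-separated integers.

Answer: 5

Derivation:
Line 1: ['stop', 'knife', 'a', 'to'] (min_width=15, slack=0)
Line 2: ['sun', 'walk'] (min_width=8, slack=7)
Line 3: ['rectangle'] (min_width=9, slack=6)
Line 4: ['bedroom', 'cup'] (min_width=11, slack=4)
Line 5: ['word', 'compound'] (min_width=13, slack=2)
Line 6: ['oats', 'car', 'violin'] (min_width=15, slack=0)
Line 7: ['red', 'angry'] (min_width=9, slack=6)
Line 8: ['cheese', 'with'] (min_width=11, slack=4)
Line 9: ['salty', 'sea', 'with'] (min_width=14, slack=1)
Line 10: ['lion', 'compound'] (min_width=13, slack=2)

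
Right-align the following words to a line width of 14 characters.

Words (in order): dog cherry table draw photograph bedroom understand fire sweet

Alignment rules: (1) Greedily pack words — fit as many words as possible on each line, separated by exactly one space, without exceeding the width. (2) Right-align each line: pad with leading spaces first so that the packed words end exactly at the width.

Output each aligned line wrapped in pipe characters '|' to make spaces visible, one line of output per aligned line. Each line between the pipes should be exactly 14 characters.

Answer: |    dog cherry|
|    table draw|
|    photograph|
|       bedroom|
|    understand|
|    fire sweet|

Derivation:
Line 1: ['dog', 'cherry'] (min_width=10, slack=4)
Line 2: ['table', 'draw'] (min_width=10, slack=4)
Line 3: ['photograph'] (min_width=10, slack=4)
Line 4: ['bedroom'] (min_width=7, slack=7)
Line 5: ['understand'] (min_width=10, slack=4)
Line 6: ['fire', 'sweet'] (min_width=10, slack=4)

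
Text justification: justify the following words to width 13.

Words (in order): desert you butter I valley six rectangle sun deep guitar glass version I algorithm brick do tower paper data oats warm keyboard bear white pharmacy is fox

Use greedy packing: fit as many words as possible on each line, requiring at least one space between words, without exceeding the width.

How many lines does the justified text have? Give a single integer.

Line 1: ['desert', 'you'] (min_width=10, slack=3)
Line 2: ['butter', 'I'] (min_width=8, slack=5)
Line 3: ['valley', 'six'] (min_width=10, slack=3)
Line 4: ['rectangle', 'sun'] (min_width=13, slack=0)
Line 5: ['deep', 'guitar'] (min_width=11, slack=2)
Line 6: ['glass', 'version'] (min_width=13, slack=0)
Line 7: ['I', 'algorithm'] (min_width=11, slack=2)
Line 8: ['brick', 'do'] (min_width=8, slack=5)
Line 9: ['tower', 'paper'] (min_width=11, slack=2)
Line 10: ['data', 'oats'] (min_width=9, slack=4)
Line 11: ['warm', 'keyboard'] (min_width=13, slack=0)
Line 12: ['bear', 'white'] (min_width=10, slack=3)
Line 13: ['pharmacy', 'is'] (min_width=11, slack=2)
Line 14: ['fox'] (min_width=3, slack=10)
Total lines: 14

Answer: 14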